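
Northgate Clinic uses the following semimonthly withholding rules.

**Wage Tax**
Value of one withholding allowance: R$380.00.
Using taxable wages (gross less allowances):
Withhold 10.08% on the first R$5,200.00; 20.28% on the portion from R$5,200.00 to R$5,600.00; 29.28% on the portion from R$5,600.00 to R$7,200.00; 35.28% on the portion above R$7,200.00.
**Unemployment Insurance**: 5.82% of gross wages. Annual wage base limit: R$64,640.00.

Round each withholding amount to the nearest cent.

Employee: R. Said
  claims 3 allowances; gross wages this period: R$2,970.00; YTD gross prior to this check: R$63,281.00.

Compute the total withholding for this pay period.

Wage Tax: taxable = R$2,970.00 − 3×R$380.00 = R$1,830.00
  10.08% × R$1,830.00 = R$184.46
Unemployment Insurance: cap R$64,640.00 − YTD R$63,281.00 = R$1,359.00 subject; 5.82% × R$1,359.00 = R$79.09
Total: R$184.46 + R$79.09 = R$263.55

R$263.55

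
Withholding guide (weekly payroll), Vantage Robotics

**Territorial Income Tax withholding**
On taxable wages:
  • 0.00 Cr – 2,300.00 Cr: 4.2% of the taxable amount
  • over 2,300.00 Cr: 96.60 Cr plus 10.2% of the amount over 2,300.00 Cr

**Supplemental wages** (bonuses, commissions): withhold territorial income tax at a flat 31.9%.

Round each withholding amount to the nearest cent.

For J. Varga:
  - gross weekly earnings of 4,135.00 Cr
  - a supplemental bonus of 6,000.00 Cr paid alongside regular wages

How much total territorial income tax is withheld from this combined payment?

Territorial Income Tax: taxable = 4,135.00 Cr
  96.60 Cr + 10.2% × (4,135.00 Cr − 2,300.00 Cr) = 96.60 Cr + 10.2% × 1,835.00 Cr = 283.77 Cr
Supplemental (31.9% flat on bonus): 31.9% × 6,000.00 Cr = 1,914.00 Cr
Total territorial income tax: 283.77 Cr + 1,914.00 Cr = 2,197.77 Cr

2,197.77 Cr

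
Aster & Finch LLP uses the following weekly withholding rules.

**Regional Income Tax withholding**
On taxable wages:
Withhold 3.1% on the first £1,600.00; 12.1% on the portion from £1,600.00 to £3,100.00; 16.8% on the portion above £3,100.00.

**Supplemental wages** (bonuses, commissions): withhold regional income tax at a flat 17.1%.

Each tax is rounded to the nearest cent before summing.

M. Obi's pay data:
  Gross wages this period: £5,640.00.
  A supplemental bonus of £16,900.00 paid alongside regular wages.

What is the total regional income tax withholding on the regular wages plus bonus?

£3,547.72

Regional Income Tax: taxable = £5,640.00
  £231.10 + 16.8% × (£5,640.00 − £3,100.00) = £231.10 + 16.8% × £2,540.00 = £657.82
Supplemental (17.1% flat on bonus): 17.1% × £16,900.00 = £2,889.90
Total regional income tax: £657.82 + £2,889.90 = £3,547.72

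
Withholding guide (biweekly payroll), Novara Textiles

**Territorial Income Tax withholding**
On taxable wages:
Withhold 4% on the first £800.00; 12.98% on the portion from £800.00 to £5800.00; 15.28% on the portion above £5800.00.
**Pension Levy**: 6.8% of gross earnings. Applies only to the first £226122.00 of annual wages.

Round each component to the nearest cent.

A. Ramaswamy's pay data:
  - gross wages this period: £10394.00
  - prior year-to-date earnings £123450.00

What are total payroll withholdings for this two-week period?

Territorial Income Tax: taxable = £10394.00
  £681.00 + 15.28% × (£10394.00 − £5800.00) = £681.00 + 15.28% × £4594.00 = £1382.96
Pension Levy: 6.8% × £10394.00 = £706.79
Total: £1382.96 + £706.79 = £2089.75

£2089.75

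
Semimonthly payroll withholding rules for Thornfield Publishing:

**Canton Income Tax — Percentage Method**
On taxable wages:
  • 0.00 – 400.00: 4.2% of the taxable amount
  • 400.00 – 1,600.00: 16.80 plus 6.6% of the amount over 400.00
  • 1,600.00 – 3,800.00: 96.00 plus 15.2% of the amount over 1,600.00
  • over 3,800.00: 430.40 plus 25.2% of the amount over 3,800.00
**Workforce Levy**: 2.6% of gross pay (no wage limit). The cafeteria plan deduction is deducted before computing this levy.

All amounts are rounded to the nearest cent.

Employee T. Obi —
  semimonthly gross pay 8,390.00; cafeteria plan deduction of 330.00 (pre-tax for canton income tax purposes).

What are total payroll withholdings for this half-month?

Canton Income Tax: taxable = 8,390.00 − 330.00 = 8,060.00
  430.40 + 25.2% × (8,060.00 − 3,800.00) = 430.40 + 25.2% × 4,260.00 = 1,503.92
Workforce Levy: 2.6% × 8,060.00 = 209.56
Total: 1,503.92 + 209.56 = 1,713.48

1,713.48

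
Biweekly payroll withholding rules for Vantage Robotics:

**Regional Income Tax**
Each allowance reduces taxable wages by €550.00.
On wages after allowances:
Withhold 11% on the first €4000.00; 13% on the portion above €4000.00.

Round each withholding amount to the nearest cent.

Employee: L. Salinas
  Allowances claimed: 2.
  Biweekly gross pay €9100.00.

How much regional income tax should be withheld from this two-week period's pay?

€960.00

Regional Income Tax: taxable = €9100.00 − 2×€550.00 = €8000.00
  €440.00 + 13% × (€8000.00 − €4000.00) = €440.00 + 13% × €4000.00 = €960.00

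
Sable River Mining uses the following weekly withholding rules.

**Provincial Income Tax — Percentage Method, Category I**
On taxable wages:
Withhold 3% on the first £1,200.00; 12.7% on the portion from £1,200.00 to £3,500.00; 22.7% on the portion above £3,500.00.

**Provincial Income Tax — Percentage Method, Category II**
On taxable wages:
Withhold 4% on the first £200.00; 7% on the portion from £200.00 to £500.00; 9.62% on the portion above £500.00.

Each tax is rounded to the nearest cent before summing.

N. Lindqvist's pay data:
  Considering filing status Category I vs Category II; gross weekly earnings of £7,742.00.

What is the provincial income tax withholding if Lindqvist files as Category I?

£1,291.03

Provincial Income Tax (Category I): taxable = £7,742.00
  £328.10 + 22.7% × (£7,742.00 − £3,500.00) = £328.10 + 22.7% × £4,242.00 = £1,291.03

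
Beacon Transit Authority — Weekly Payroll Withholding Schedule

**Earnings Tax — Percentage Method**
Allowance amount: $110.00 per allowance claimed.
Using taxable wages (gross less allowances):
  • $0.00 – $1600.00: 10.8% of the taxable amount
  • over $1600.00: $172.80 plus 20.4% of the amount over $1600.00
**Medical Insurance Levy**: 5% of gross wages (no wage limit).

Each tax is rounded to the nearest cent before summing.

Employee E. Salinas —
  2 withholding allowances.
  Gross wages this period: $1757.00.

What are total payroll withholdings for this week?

$253.85

Earnings Tax: taxable = $1757.00 − 2×$110.00 = $1537.00
  10.8% × $1537.00 = $166.00
Medical Insurance Levy: 5% × $1757.00 = $87.85
Total: $166.00 + $87.85 = $253.85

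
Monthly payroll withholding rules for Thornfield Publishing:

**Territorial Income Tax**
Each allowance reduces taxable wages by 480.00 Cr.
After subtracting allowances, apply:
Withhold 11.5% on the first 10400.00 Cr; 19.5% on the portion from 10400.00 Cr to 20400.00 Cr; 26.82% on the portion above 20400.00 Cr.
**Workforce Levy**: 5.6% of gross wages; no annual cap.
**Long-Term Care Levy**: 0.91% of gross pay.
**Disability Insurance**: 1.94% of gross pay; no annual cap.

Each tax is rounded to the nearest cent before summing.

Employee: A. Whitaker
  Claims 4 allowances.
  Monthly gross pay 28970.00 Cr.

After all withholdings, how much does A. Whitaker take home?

Territorial Income Tax: taxable = 28970.00 Cr − 4×480.00 Cr = 27050.00 Cr
  3146.00 Cr + 26.82% × (27050.00 Cr − 20400.00 Cr) = 3146.00 Cr + 26.82% × 6650.00 Cr = 4929.53 Cr
Workforce Levy: 5.6% × 28970.00 Cr = 1622.32 Cr
Long-Term Care Levy: 0.91% × 28970.00 Cr = 263.63 Cr
Disability Insurance: 1.94% × 28970.00 Cr = 562.02 Cr
Total withheld: 4929.53 Cr + 1622.32 Cr + 263.63 Cr + 562.02 Cr = 7377.50 Cr
Net pay: 28970.00 Cr − 7377.50 Cr = 21592.50 Cr

21592.50 Cr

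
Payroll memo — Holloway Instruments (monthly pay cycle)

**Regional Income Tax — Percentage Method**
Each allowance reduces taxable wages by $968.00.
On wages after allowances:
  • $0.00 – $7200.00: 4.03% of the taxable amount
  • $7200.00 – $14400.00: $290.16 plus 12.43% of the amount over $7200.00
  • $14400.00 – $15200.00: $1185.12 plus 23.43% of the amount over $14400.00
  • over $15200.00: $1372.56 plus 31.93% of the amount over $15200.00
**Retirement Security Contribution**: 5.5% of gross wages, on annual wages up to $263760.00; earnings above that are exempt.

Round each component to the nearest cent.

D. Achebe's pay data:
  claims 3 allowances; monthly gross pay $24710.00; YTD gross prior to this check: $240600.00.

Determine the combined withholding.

Regional Income Tax: taxable = $24710.00 − 3×$968.00 = $21806.00
  $1372.56 + 31.93% × ($21806.00 − $15200.00) = $1372.56 + 31.93% × $6606.00 = $3481.86
Retirement Security Contribution: cap $263760.00 − YTD $240600.00 = $23160.00 subject; 5.5% × $23160.00 = $1273.80
Total: $3481.86 + $1273.80 = $4755.66

$4755.66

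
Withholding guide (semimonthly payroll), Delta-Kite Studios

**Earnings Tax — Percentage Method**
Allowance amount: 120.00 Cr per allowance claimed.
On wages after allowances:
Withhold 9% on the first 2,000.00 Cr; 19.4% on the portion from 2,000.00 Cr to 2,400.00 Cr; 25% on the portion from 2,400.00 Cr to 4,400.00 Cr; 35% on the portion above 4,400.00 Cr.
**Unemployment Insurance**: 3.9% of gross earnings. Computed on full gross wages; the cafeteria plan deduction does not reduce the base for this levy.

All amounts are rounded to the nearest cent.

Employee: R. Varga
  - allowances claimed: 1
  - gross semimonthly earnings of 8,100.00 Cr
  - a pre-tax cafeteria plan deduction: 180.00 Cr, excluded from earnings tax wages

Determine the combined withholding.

Earnings Tax: taxable = 8,100.00 Cr − 180.00 Cr − 1×120.00 Cr = 7,800.00 Cr
  757.60 Cr + 35% × (7,800.00 Cr − 4,400.00 Cr) = 757.60 Cr + 35% × 3,400.00 Cr = 1,947.60 Cr
Unemployment Insurance: 3.9% × 8,100.00 Cr = 315.90 Cr
Total: 1,947.60 Cr + 315.90 Cr = 2,263.50 Cr

2,263.50 Cr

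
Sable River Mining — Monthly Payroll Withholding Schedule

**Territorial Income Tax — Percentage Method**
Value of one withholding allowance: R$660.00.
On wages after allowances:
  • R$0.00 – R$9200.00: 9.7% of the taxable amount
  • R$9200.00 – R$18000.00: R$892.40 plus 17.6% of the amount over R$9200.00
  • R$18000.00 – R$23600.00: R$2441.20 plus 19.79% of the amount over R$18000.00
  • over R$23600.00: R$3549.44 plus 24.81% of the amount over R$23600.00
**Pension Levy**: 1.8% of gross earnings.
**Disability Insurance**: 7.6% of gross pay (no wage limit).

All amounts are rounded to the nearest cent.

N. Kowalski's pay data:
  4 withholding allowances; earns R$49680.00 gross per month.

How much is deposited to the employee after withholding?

R$35645.18

Territorial Income Tax: taxable = R$49680.00 − 4×R$660.00 = R$47040.00
  R$3549.44 + 24.81% × (R$47040.00 − R$23600.00) = R$3549.44 + 24.81% × R$23440.00 = R$9364.90
Pension Levy: 1.8% × R$49680.00 = R$894.24
Disability Insurance: 7.6% × R$49680.00 = R$3775.68
Total withheld: R$9364.90 + R$894.24 + R$3775.68 = R$14034.82
Net pay: R$49680.00 − R$14034.82 = R$35645.18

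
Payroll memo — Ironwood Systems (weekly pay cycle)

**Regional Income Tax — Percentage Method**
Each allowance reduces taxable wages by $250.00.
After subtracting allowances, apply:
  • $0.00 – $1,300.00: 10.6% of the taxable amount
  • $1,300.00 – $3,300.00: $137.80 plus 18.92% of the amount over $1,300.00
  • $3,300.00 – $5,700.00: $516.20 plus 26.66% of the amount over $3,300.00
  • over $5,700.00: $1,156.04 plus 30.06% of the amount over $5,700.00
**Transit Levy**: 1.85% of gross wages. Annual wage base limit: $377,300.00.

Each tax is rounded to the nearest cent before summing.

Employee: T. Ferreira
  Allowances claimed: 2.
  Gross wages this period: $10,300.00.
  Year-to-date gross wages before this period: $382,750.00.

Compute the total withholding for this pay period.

$2,388.50

Regional Income Tax: taxable = $10,300.00 − 2×$250.00 = $9,800.00
  $1,156.04 + 30.06% × ($9,800.00 − $5,700.00) = $1,156.04 + 30.06% × $4,100.00 = $2,388.50
Transit Levy: YTD $382,750.00 ≥ cap $377,300.00 → $0.00
Total: $2,388.50 + $0.00 = $2,388.50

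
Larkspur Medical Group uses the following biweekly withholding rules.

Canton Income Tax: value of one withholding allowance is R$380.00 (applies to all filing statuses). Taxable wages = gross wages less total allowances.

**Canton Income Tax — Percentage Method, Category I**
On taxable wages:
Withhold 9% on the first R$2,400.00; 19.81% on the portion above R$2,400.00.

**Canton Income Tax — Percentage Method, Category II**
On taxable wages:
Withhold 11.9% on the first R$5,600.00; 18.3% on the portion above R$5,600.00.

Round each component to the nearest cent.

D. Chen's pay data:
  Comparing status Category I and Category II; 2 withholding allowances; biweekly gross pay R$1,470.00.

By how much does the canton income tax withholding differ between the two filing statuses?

Canton Income Tax (Category I): taxable = R$1,470.00 − 2×R$380.00 = R$710.00
  9% × R$710.00 = R$63.90
Canton Income Tax (Category II): taxable = R$1,470.00 − 2×R$380.00 = R$710.00
  11.9% × R$710.00 = R$84.49
Difference: |R$63.90 − R$84.49| = R$20.59 (higher under Category II)

R$20.59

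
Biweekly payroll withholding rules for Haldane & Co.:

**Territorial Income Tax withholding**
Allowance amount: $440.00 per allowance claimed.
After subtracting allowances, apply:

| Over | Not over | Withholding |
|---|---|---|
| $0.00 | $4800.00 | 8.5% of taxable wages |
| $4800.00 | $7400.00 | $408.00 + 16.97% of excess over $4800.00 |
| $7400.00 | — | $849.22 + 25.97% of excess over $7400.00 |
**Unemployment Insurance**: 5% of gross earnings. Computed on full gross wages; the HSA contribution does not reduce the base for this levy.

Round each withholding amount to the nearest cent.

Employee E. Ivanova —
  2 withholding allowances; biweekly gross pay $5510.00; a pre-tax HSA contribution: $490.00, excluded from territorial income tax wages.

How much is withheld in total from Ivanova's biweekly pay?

$627.40

Territorial Income Tax: taxable = $5510.00 − $490.00 − 2×$440.00 = $4140.00
  8.5% × $4140.00 = $351.90
Unemployment Insurance: 5% × $5510.00 = $275.50
Total: $351.90 + $275.50 = $627.40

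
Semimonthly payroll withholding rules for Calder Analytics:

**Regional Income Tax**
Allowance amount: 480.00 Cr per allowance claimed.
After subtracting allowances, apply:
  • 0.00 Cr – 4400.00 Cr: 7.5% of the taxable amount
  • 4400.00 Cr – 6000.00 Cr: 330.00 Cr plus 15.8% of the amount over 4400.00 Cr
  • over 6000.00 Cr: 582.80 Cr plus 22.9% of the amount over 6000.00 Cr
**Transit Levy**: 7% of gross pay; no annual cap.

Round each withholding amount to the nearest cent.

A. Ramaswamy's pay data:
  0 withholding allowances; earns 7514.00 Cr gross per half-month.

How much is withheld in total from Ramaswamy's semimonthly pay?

Regional Income Tax: taxable = 7514.00 Cr
  582.80 Cr + 22.9% × (7514.00 Cr − 6000.00 Cr) = 582.80 Cr + 22.9% × 1514.00 Cr = 929.51 Cr
Transit Levy: 7% × 7514.00 Cr = 525.98 Cr
Total: 929.51 Cr + 525.98 Cr = 1455.49 Cr

1455.49 Cr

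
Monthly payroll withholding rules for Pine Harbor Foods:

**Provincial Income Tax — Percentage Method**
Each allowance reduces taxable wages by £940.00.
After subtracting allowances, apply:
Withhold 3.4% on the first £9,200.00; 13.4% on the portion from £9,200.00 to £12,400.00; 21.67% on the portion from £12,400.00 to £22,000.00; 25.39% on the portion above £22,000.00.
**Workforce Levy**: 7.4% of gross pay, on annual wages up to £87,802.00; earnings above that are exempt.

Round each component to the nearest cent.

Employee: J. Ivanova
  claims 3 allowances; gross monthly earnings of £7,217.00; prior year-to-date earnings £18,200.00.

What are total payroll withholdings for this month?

Provincial Income Tax: taxable = £7,217.00 − 3×£940.00 = £4,397.00
  3.4% × £4,397.00 = £149.50
Workforce Levy: 7.4% × £7,217.00 = £534.06
Total: £149.50 + £534.06 = £683.56

£683.56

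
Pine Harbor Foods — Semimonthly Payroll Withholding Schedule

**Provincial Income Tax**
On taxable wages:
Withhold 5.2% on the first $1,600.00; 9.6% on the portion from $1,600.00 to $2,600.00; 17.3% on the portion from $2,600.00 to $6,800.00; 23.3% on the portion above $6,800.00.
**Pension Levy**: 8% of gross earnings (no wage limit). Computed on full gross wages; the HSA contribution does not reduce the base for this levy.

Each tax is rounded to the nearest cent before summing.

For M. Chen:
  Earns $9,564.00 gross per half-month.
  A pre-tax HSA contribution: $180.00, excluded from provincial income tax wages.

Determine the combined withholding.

Provincial Income Tax: taxable = $9,564.00 − $180.00 = $9,384.00
  $905.80 + 23.3% × ($9,384.00 − $6,800.00) = $905.80 + 23.3% × $2,584.00 = $1,507.87
Pension Levy: 8% × $9,564.00 = $765.12
Total: $1,507.87 + $765.12 = $2,272.99

$2,272.99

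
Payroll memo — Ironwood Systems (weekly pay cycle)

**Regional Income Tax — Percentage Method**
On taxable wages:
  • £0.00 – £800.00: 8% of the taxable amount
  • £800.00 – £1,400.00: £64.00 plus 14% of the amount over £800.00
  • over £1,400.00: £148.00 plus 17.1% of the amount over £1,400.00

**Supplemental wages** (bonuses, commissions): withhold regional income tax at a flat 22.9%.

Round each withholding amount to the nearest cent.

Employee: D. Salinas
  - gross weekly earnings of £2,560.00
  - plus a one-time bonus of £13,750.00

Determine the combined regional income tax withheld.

Regional Income Tax: taxable = £2,560.00
  £148.00 + 17.1% × (£2,560.00 − £1,400.00) = £148.00 + 17.1% × £1,160.00 = £346.36
Supplemental (22.9% flat on bonus): 22.9% × £13,750.00 = £3,148.75
Total regional income tax: £346.36 + £3,148.75 = £3,495.11

£3,495.11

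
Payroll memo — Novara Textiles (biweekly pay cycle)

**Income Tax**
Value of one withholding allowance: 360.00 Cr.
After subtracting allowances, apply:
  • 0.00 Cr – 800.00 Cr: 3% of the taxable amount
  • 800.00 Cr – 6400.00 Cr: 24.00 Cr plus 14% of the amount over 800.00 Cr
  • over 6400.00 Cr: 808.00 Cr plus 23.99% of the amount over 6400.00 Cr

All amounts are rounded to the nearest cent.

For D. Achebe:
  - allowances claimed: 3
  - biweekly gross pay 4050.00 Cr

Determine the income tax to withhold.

327.80 Cr

Income Tax: taxable = 4050.00 Cr − 3×360.00 Cr = 2970.00 Cr
  24.00 Cr + 14% × (2970.00 Cr − 800.00 Cr) = 24.00 Cr + 14% × 2170.00 Cr = 327.80 Cr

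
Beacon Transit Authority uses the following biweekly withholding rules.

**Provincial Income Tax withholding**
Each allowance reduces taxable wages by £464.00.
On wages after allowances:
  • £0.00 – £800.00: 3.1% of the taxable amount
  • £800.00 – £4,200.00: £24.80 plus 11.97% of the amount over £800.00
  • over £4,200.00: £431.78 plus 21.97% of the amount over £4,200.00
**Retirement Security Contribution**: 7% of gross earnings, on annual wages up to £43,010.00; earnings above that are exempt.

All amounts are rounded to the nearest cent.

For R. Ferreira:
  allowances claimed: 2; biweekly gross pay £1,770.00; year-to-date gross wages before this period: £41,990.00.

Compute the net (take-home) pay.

Provincial Income Tax: taxable = £1,770.00 − 2×£464.00 = £842.00
  £24.80 + 11.97% × (£842.00 − £800.00) = £24.80 + 11.97% × £42.00 = £29.83
Retirement Security Contribution: cap £43,010.00 − YTD £41,990.00 = £1,020.00 subject; 7% × £1,020.00 = £71.40
Total withheld: £29.83 + £71.40 = £101.23
Net pay: £1,770.00 − £101.23 = £1,668.77

£1,668.77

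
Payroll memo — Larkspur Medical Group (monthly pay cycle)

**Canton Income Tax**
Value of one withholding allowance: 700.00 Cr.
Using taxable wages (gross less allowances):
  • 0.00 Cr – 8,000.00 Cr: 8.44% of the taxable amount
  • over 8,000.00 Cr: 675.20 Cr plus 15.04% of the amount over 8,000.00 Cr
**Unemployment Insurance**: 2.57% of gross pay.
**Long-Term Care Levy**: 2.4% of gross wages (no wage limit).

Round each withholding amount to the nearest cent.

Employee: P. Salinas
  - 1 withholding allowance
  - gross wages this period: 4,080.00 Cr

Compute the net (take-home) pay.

3,591.95 Cr

Canton Income Tax: taxable = 4,080.00 Cr − 1×700.00 Cr = 3,380.00 Cr
  8.44% × 3,380.00 Cr = 285.27 Cr
Unemployment Insurance: 2.57% × 4,080.00 Cr = 104.86 Cr
Long-Term Care Levy: 2.4% × 4,080.00 Cr = 97.92 Cr
Total withheld: 285.27 Cr + 104.86 Cr + 97.92 Cr = 488.05 Cr
Net pay: 4,080.00 Cr − 488.05 Cr = 3,591.95 Cr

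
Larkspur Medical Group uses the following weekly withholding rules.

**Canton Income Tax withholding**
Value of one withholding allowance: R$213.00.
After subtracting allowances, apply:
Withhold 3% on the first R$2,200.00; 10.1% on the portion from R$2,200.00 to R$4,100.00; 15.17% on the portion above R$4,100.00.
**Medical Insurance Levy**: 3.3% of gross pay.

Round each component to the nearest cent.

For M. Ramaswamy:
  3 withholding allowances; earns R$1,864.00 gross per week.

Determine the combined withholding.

Canton Income Tax: taxable = R$1,864.00 − 3×R$213.00 = R$1,225.00
  3% × R$1,225.00 = R$36.75
Medical Insurance Levy: 3.3% × R$1,864.00 = R$61.51
Total: R$36.75 + R$61.51 = R$98.26

R$98.26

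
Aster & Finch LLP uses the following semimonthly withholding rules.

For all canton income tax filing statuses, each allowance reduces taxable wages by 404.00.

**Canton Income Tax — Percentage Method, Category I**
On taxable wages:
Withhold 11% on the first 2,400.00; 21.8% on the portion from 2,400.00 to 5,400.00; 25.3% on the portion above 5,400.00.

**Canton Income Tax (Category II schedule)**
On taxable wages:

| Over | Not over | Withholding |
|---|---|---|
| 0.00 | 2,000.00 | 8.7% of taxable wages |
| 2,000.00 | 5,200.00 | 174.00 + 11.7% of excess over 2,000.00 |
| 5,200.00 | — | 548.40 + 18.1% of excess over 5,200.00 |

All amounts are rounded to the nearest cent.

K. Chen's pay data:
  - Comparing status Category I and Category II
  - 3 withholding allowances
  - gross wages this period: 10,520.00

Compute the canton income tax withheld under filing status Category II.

1,291.95

Canton Income Tax (Category II): taxable = 10,520.00 − 3×404.00 = 9,308.00
  548.40 + 18.1% × (9,308.00 − 5,200.00) = 548.40 + 18.1% × 4,108.00 = 1,291.95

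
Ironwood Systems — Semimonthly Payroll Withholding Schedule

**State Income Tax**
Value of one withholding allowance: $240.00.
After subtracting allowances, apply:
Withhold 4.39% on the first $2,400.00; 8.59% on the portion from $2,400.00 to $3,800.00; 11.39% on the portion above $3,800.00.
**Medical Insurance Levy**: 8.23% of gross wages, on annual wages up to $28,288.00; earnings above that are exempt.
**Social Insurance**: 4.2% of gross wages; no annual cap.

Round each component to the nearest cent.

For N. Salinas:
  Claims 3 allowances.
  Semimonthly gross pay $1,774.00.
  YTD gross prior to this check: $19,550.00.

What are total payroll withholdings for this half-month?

$266.78

State Income Tax: taxable = $1,774.00 − 3×$240.00 = $1,054.00
  4.39% × $1,054.00 = $46.27
Medical Insurance Levy: 8.23% × $1,774.00 = $146.00
Social Insurance: 4.2% × $1,774.00 = $74.51
Total: $46.27 + $146.00 + $74.51 = $266.78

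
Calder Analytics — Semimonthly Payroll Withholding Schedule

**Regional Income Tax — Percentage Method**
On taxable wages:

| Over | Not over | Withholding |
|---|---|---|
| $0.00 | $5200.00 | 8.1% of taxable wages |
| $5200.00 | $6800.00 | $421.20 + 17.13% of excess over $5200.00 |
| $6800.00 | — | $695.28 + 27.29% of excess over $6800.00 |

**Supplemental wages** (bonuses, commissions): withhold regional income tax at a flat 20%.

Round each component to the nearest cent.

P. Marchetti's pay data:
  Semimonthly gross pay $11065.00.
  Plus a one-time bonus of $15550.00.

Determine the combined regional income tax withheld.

Regional Income Tax: taxable = $11065.00
  $695.28 + 27.29% × ($11065.00 − $6800.00) = $695.28 + 27.29% × $4265.00 = $1859.20
Supplemental (20% flat on bonus): 20% × $15550.00 = $3110.00
Total regional income tax: $1859.20 + $3110.00 = $4969.20

$4969.20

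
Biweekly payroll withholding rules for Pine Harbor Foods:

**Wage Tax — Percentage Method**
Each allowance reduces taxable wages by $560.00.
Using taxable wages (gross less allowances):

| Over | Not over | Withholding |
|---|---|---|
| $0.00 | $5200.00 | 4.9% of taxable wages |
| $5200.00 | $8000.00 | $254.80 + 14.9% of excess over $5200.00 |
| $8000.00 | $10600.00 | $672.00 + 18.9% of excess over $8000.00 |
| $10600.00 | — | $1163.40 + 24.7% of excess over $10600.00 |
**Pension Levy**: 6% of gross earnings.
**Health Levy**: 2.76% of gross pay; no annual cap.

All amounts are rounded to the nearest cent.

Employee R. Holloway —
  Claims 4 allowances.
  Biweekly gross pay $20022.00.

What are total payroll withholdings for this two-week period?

Wage Tax: taxable = $20022.00 − 4×$560.00 = $17782.00
  $1163.40 + 24.7% × ($17782.00 − $10600.00) = $1163.40 + 24.7% × $7182.00 = $2937.35
Pension Levy: 6% × $20022.00 = $1201.32
Health Levy: 2.76% × $20022.00 = $552.61
Total: $2937.35 + $1201.32 + $552.61 = $4691.28

$4691.28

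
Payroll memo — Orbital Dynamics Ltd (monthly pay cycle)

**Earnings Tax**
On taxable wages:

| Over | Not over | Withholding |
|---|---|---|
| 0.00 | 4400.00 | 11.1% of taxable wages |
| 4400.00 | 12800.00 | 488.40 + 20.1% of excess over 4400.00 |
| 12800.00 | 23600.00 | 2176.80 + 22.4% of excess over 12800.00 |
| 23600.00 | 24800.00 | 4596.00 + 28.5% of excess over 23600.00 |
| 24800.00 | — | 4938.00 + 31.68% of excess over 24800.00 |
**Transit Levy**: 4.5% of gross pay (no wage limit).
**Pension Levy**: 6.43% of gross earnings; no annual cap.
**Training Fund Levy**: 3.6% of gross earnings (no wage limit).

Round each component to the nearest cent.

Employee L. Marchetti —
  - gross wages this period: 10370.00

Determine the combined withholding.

Earnings Tax: taxable = 10370.00
  488.40 + 20.1% × (10370.00 − 4400.00) = 488.40 + 20.1% × 5970.00 = 1688.37
Transit Levy: 4.5% × 10370.00 = 466.65
Pension Levy: 6.43% × 10370.00 = 666.79
Training Fund Levy: 3.6% × 10370.00 = 373.32
Total: 1688.37 + 466.65 + 666.79 + 373.32 = 3195.13

3195.13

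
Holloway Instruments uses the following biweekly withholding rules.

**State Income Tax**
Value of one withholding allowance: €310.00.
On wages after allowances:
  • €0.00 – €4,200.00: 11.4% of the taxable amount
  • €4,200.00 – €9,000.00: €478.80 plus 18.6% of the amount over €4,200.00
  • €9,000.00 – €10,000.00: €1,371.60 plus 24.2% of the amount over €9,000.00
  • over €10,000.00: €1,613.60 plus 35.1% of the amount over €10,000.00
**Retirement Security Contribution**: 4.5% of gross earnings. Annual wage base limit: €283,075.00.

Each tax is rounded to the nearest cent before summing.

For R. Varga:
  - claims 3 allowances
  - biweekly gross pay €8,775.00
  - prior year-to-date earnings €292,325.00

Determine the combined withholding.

€1,156.77

State Income Tax: taxable = €8,775.00 − 3×€310.00 = €7,845.00
  €478.80 + 18.6% × (€7,845.00 − €4,200.00) = €478.80 + 18.6% × €3,645.00 = €1,156.77
Retirement Security Contribution: YTD €292,325.00 ≥ cap €283,075.00 → €0.00
Total: €1,156.77 + €0.00 = €1,156.77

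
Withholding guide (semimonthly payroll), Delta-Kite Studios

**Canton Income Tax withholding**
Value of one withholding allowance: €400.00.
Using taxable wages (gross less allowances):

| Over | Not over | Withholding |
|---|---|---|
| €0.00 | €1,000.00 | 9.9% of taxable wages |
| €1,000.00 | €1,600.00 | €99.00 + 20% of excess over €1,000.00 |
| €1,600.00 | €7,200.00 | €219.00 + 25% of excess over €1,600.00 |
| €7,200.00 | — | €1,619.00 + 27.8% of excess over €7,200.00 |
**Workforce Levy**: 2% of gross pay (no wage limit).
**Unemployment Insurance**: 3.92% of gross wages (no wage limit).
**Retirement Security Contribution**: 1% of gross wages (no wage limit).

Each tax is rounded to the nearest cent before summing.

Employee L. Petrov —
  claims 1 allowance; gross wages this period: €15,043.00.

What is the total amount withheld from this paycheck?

Canton Income Tax: taxable = €15,043.00 − 1×€400.00 = €14,643.00
  €1,619.00 + 27.8% × (€14,643.00 − €7,200.00) = €1,619.00 + 27.8% × €7,443.00 = €3,688.15
Workforce Levy: 2% × €15,043.00 = €300.86
Unemployment Insurance: 3.92% × €15,043.00 = €589.69
Retirement Security Contribution: 1% × €15,043.00 = €150.43
Total: €3,688.15 + €300.86 + €589.69 + €150.43 = €4,729.13

€4,729.13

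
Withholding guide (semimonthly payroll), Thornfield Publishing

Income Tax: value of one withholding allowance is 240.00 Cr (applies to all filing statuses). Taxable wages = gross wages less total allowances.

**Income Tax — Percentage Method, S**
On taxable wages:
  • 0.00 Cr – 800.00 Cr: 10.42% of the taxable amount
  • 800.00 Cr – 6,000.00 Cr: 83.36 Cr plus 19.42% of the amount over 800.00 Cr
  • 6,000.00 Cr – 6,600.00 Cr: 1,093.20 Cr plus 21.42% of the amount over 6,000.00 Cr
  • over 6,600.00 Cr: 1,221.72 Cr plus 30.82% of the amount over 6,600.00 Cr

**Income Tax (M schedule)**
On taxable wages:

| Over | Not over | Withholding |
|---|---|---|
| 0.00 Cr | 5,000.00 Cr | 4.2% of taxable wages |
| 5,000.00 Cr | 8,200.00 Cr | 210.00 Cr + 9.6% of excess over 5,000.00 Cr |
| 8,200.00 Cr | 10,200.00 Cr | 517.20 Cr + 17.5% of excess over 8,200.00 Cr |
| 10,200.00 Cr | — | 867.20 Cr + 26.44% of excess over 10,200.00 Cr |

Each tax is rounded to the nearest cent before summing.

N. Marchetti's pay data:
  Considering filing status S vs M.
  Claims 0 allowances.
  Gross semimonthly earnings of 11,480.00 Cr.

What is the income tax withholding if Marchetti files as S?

2,725.74 Cr

Income Tax (S): taxable = 11,480.00 Cr
  1,221.72 Cr + 30.82% × (11,480.00 Cr − 6,600.00 Cr) = 1,221.72 Cr + 30.82% × 4,880.00 Cr = 2,725.74 Cr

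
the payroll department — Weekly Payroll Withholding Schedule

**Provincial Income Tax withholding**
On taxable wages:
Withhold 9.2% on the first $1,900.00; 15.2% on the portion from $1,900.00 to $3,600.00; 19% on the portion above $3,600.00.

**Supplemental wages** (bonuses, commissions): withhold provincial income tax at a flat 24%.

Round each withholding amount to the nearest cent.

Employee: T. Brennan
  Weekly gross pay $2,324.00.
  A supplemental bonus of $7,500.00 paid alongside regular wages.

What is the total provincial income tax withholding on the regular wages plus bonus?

$2,039.25

Provincial Income Tax: taxable = $2,324.00
  $174.80 + 15.2% × ($2,324.00 − $1,900.00) = $174.80 + 15.2% × $424.00 = $239.25
Supplemental (24% flat on bonus): 24% × $7,500.00 = $1,800.00
Total provincial income tax: $239.25 + $1,800.00 = $2,039.25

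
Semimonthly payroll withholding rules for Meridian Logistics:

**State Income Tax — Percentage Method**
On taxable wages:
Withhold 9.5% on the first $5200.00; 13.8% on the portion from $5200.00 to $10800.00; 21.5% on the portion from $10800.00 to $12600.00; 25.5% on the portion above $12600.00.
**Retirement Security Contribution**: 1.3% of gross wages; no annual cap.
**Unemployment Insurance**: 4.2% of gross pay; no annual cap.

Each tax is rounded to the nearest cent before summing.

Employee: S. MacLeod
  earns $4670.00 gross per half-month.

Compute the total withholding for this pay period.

State Income Tax: taxable = $4670.00
  9.5% × $4670.00 = $443.65
Retirement Security Contribution: 1.3% × $4670.00 = $60.71
Unemployment Insurance: 4.2% × $4670.00 = $196.14
Total: $443.65 + $60.71 + $196.14 = $700.50

$700.50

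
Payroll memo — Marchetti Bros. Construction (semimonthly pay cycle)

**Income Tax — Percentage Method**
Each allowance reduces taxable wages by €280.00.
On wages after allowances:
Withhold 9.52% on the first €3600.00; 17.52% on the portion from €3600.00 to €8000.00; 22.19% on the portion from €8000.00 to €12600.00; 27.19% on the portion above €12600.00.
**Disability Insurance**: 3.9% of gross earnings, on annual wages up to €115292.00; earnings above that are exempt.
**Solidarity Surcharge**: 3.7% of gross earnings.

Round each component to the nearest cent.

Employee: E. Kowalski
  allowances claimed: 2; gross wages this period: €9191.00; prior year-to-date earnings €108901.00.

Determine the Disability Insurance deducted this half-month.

€249.25

Disability Insurance: cap €115292.00 − YTD €108901.00 = €6391.00 subject; 3.9% × €6391.00 = €249.25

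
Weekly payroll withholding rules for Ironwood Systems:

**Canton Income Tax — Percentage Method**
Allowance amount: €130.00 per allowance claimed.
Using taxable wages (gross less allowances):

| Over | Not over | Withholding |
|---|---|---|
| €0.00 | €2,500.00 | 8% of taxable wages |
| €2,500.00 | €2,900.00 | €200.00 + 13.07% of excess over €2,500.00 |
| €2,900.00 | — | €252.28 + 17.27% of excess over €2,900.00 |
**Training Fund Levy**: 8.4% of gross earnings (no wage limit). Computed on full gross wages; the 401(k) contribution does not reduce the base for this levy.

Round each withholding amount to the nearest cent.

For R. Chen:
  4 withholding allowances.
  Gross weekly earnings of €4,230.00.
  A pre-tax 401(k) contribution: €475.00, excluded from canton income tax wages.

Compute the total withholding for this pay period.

Canton Income Tax: taxable = €4,230.00 − €475.00 − 4×€130.00 = €3,235.00
  €252.28 + 17.27% × (€3,235.00 − €2,900.00) = €252.28 + 17.27% × €335.00 = €310.13
Training Fund Levy: 8.4% × €4,230.00 = €355.32
Total: €310.13 + €355.32 = €665.45

€665.45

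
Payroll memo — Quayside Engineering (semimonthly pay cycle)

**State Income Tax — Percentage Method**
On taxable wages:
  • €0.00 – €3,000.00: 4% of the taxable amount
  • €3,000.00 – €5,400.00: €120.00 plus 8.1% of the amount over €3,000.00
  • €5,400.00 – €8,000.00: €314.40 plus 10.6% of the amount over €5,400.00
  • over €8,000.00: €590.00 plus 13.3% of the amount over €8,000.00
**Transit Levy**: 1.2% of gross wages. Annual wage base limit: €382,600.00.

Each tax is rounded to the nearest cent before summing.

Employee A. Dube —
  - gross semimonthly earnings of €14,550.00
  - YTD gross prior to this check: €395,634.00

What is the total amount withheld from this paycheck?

State Income Tax: taxable = €14,550.00
  €590.00 + 13.3% × (€14,550.00 − €8,000.00) = €590.00 + 13.3% × €6,550.00 = €1,461.15
Transit Levy: YTD €395,634.00 ≥ cap €382,600.00 → €0.00
Total: €1,461.15 + €0.00 = €1,461.15

€1,461.15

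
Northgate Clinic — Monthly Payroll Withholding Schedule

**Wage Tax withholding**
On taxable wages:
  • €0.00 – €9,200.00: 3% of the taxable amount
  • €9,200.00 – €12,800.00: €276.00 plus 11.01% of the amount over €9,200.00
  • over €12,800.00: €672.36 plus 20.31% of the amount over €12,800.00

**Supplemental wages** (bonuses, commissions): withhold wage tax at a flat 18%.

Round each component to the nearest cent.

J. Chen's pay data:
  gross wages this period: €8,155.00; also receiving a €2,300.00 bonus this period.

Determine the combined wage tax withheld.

€658.65

Wage Tax: taxable = €8,155.00
  3% × €8,155.00 = €244.65
Supplemental (18% flat on bonus): 18% × €2,300.00 = €414.00
Total wage tax: €244.65 + €414.00 = €658.65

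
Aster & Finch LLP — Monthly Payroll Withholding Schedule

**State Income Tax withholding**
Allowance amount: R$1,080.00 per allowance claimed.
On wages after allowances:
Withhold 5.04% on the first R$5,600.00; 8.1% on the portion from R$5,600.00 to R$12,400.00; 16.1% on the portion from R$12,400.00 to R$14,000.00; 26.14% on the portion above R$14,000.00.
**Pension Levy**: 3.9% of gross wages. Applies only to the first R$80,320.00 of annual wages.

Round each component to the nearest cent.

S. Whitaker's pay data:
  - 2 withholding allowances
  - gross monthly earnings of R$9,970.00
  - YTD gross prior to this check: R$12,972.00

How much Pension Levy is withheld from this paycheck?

Pension Levy: 3.9% × R$9,970.00 = R$388.83

R$388.83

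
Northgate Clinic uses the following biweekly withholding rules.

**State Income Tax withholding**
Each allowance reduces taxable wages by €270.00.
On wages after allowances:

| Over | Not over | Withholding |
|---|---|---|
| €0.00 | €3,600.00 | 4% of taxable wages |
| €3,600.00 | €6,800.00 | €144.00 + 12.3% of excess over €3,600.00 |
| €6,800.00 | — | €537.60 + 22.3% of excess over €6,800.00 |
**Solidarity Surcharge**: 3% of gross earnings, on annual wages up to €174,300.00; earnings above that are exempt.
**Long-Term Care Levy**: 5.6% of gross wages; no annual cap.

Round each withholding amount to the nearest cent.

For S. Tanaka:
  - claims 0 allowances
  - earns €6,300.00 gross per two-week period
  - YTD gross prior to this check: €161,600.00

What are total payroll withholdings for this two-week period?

State Income Tax: taxable = €6,300.00
  €144.00 + 12.3% × (€6,300.00 − €3,600.00) = €144.00 + 12.3% × €2,700.00 = €476.10
Solidarity Surcharge: 3% × €6,300.00 = €189.00
Long-Term Care Levy: 5.6% × €6,300.00 = €352.80
Total: €476.10 + €189.00 + €352.80 = €1,017.90

€1,017.90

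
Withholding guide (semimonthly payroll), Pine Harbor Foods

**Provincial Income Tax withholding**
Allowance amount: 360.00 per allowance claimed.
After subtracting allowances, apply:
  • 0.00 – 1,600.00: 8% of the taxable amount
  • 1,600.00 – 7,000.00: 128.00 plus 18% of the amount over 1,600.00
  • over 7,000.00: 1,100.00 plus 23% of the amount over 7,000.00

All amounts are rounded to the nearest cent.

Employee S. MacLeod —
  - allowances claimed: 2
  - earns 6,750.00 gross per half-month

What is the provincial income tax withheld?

925.40

Provincial Income Tax: taxable = 6,750.00 − 2×360.00 = 6,030.00
  128.00 + 18% × (6,030.00 − 1,600.00) = 128.00 + 18% × 4,430.00 = 925.40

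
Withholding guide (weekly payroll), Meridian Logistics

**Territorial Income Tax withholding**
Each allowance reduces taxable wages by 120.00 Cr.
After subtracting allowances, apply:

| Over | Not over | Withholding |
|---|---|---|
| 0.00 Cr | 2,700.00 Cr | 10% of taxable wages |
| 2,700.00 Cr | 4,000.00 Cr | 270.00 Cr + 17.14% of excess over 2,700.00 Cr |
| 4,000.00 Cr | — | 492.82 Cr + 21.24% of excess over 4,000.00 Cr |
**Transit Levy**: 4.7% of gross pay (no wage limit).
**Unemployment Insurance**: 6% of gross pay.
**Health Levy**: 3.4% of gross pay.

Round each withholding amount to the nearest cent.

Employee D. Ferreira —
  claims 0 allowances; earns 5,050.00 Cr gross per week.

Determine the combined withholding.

1,427.89 Cr

Territorial Income Tax: taxable = 5,050.00 Cr
  492.82 Cr + 21.24% × (5,050.00 Cr − 4,000.00 Cr) = 492.82 Cr + 21.24% × 1,050.00 Cr = 715.84 Cr
Transit Levy: 4.7% × 5,050.00 Cr = 237.35 Cr
Unemployment Insurance: 6% × 5,050.00 Cr = 303.00 Cr
Health Levy: 3.4% × 5,050.00 Cr = 171.70 Cr
Total: 715.84 Cr + 237.35 Cr + 303.00 Cr + 171.70 Cr = 1,427.89 Cr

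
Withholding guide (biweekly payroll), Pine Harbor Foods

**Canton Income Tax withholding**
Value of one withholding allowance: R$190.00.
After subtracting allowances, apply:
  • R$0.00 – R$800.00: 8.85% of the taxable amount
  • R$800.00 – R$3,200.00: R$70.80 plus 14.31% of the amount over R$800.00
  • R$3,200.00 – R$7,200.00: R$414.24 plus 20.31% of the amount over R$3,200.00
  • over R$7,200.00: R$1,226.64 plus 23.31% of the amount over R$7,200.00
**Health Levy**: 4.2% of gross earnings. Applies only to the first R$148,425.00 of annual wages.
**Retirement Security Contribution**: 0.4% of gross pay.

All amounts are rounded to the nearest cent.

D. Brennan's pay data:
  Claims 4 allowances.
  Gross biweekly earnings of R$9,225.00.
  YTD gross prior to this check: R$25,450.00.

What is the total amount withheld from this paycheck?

Canton Income Tax: taxable = R$9,225.00 − 4×R$190.00 = R$8,465.00
  R$1,226.64 + 23.31% × (R$8,465.00 − R$7,200.00) = R$1,226.64 + 23.31% × R$1,265.00 = R$1,521.51
Health Levy: 4.2% × R$9,225.00 = R$387.45
Retirement Security Contribution: 0.4% × R$9,225.00 = R$36.90
Total: R$1,521.51 + R$387.45 + R$36.90 = R$1,945.86

R$1,945.86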